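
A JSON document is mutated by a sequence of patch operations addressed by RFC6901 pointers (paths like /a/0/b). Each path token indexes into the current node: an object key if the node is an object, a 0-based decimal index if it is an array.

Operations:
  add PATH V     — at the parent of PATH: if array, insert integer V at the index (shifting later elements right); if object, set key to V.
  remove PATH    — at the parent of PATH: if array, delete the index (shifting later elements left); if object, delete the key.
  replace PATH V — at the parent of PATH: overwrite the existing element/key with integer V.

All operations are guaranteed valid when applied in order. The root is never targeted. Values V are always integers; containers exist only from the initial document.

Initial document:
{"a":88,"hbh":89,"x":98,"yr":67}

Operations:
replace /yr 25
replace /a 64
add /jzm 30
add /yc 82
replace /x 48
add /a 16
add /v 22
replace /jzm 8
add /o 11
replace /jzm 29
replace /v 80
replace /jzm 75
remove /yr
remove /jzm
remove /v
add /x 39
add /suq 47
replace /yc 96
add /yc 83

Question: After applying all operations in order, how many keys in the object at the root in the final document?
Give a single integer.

After op 1 (replace /yr 25): {"a":88,"hbh":89,"x":98,"yr":25}
After op 2 (replace /a 64): {"a":64,"hbh":89,"x":98,"yr":25}
After op 3 (add /jzm 30): {"a":64,"hbh":89,"jzm":30,"x":98,"yr":25}
After op 4 (add /yc 82): {"a":64,"hbh":89,"jzm":30,"x":98,"yc":82,"yr":25}
After op 5 (replace /x 48): {"a":64,"hbh":89,"jzm":30,"x":48,"yc":82,"yr":25}
After op 6 (add /a 16): {"a":16,"hbh":89,"jzm":30,"x":48,"yc":82,"yr":25}
After op 7 (add /v 22): {"a":16,"hbh":89,"jzm":30,"v":22,"x":48,"yc":82,"yr":25}
After op 8 (replace /jzm 8): {"a":16,"hbh":89,"jzm":8,"v":22,"x":48,"yc":82,"yr":25}
After op 9 (add /o 11): {"a":16,"hbh":89,"jzm":8,"o":11,"v":22,"x":48,"yc":82,"yr":25}
After op 10 (replace /jzm 29): {"a":16,"hbh":89,"jzm":29,"o":11,"v":22,"x":48,"yc":82,"yr":25}
After op 11 (replace /v 80): {"a":16,"hbh":89,"jzm":29,"o":11,"v":80,"x":48,"yc":82,"yr":25}
After op 12 (replace /jzm 75): {"a":16,"hbh":89,"jzm":75,"o":11,"v":80,"x":48,"yc":82,"yr":25}
After op 13 (remove /yr): {"a":16,"hbh":89,"jzm":75,"o":11,"v":80,"x":48,"yc":82}
After op 14 (remove /jzm): {"a":16,"hbh":89,"o":11,"v":80,"x":48,"yc":82}
After op 15 (remove /v): {"a":16,"hbh":89,"o":11,"x":48,"yc":82}
After op 16 (add /x 39): {"a":16,"hbh":89,"o":11,"x":39,"yc":82}
After op 17 (add /suq 47): {"a":16,"hbh":89,"o":11,"suq":47,"x":39,"yc":82}
After op 18 (replace /yc 96): {"a":16,"hbh":89,"o":11,"suq":47,"x":39,"yc":96}
After op 19 (add /yc 83): {"a":16,"hbh":89,"o":11,"suq":47,"x":39,"yc":83}
Size at the root: 6

Answer: 6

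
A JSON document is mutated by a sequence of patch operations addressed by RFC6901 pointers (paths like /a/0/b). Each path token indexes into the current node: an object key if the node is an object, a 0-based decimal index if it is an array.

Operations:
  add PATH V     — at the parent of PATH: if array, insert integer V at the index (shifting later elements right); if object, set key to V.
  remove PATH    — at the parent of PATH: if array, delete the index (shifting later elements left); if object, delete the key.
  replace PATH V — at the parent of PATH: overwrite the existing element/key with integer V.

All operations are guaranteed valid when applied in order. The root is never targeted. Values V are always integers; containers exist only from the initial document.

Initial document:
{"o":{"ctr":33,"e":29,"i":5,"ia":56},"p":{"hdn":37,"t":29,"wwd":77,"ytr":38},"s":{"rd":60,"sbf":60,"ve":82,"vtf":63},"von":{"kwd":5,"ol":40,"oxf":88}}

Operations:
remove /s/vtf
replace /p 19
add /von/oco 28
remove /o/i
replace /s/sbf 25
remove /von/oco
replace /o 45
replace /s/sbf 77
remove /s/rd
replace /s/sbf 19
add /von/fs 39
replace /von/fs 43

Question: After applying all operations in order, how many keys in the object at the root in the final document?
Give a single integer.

Answer: 4

Derivation:
After op 1 (remove /s/vtf): {"o":{"ctr":33,"e":29,"i":5,"ia":56},"p":{"hdn":37,"t":29,"wwd":77,"ytr":38},"s":{"rd":60,"sbf":60,"ve":82},"von":{"kwd":5,"ol":40,"oxf":88}}
After op 2 (replace /p 19): {"o":{"ctr":33,"e":29,"i":5,"ia":56},"p":19,"s":{"rd":60,"sbf":60,"ve":82},"von":{"kwd":5,"ol":40,"oxf":88}}
After op 3 (add /von/oco 28): {"o":{"ctr":33,"e":29,"i":5,"ia":56},"p":19,"s":{"rd":60,"sbf":60,"ve":82},"von":{"kwd":5,"oco":28,"ol":40,"oxf":88}}
After op 4 (remove /o/i): {"o":{"ctr":33,"e":29,"ia":56},"p":19,"s":{"rd":60,"sbf":60,"ve":82},"von":{"kwd":5,"oco":28,"ol":40,"oxf":88}}
After op 5 (replace /s/sbf 25): {"o":{"ctr":33,"e":29,"ia":56},"p":19,"s":{"rd":60,"sbf":25,"ve":82},"von":{"kwd":5,"oco":28,"ol":40,"oxf":88}}
After op 6 (remove /von/oco): {"o":{"ctr":33,"e":29,"ia":56},"p":19,"s":{"rd":60,"sbf":25,"ve":82},"von":{"kwd":5,"ol":40,"oxf":88}}
After op 7 (replace /o 45): {"o":45,"p":19,"s":{"rd":60,"sbf":25,"ve":82},"von":{"kwd":5,"ol":40,"oxf":88}}
After op 8 (replace /s/sbf 77): {"o":45,"p":19,"s":{"rd":60,"sbf":77,"ve":82},"von":{"kwd":5,"ol":40,"oxf":88}}
After op 9 (remove /s/rd): {"o":45,"p":19,"s":{"sbf":77,"ve":82},"von":{"kwd":5,"ol":40,"oxf":88}}
After op 10 (replace /s/sbf 19): {"o":45,"p":19,"s":{"sbf":19,"ve":82},"von":{"kwd":5,"ol":40,"oxf":88}}
After op 11 (add /von/fs 39): {"o":45,"p":19,"s":{"sbf":19,"ve":82},"von":{"fs":39,"kwd":5,"ol":40,"oxf":88}}
After op 12 (replace /von/fs 43): {"o":45,"p":19,"s":{"sbf":19,"ve":82},"von":{"fs":43,"kwd":5,"ol":40,"oxf":88}}
Size at the root: 4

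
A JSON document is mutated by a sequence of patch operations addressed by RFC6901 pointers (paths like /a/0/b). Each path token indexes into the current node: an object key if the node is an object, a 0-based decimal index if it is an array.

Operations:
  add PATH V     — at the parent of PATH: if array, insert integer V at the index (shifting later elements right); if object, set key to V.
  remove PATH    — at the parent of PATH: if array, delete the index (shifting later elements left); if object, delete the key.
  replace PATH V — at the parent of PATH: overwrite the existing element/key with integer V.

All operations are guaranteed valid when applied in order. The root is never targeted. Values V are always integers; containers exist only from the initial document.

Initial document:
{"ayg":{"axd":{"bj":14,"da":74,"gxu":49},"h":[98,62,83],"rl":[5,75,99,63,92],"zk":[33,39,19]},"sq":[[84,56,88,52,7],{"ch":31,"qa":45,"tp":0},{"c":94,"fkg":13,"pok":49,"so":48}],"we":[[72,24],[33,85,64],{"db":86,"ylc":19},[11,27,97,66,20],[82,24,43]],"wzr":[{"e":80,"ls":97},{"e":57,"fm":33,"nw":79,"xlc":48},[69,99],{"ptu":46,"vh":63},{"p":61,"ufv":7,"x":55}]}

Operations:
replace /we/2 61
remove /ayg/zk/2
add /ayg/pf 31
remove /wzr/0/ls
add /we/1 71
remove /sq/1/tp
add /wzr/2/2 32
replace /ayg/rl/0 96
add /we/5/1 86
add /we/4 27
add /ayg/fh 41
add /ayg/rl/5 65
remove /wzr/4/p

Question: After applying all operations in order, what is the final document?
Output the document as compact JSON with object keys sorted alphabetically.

Answer: {"ayg":{"axd":{"bj":14,"da":74,"gxu":49},"fh":41,"h":[98,62,83],"pf":31,"rl":[96,75,99,63,92,65],"zk":[33,39]},"sq":[[84,56,88,52,7],{"ch":31,"qa":45},{"c":94,"fkg":13,"pok":49,"so":48}],"we":[[72,24],71,[33,85,64],61,27,[11,27,97,66,20],[82,86,24,43]],"wzr":[{"e":80},{"e":57,"fm":33,"nw":79,"xlc":48},[69,99,32],{"ptu":46,"vh":63},{"ufv":7,"x":55}]}

Derivation:
After op 1 (replace /we/2 61): {"ayg":{"axd":{"bj":14,"da":74,"gxu":49},"h":[98,62,83],"rl":[5,75,99,63,92],"zk":[33,39,19]},"sq":[[84,56,88,52,7],{"ch":31,"qa":45,"tp":0},{"c":94,"fkg":13,"pok":49,"so":48}],"we":[[72,24],[33,85,64],61,[11,27,97,66,20],[82,24,43]],"wzr":[{"e":80,"ls":97},{"e":57,"fm":33,"nw":79,"xlc":48},[69,99],{"ptu":46,"vh":63},{"p":61,"ufv":7,"x":55}]}
After op 2 (remove /ayg/zk/2): {"ayg":{"axd":{"bj":14,"da":74,"gxu":49},"h":[98,62,83],"rl":[5,75,99,63,92],"zk":[33,39]},"sq":[[84,56,88,52,7],{"ch":31,"qa":45,"tp":0},{"c":94,"fkg":13,"pok":49,"so":48}],"we":[[72,24],[33,85,64],61,[11,27,97,66,20],[82,24,43]],"wzr":[{"e":80,"ls":97},{"e":57,"fm":33,"nw":79,"xlc":48},[69,99],{"ptu":46,"vh":63},{"p":61,"ufv":7,"x":55}]}
After op 3 (add /ayg/pf 31): {"ayg":{"axd":{"bj":14,"da":74,"gxu":49},"h":[98,62,83],"pf":31,"rl":[5,75,99,63,92],"zk":[33,39]},"sq":[[84,56,88,52,7],{"ch":31,"qa":45,"tp":0},{"c":94,"fkg":13,"pok":49,"so":48}],"we":[[72,24],[33,85,64],61,[11,27,97,66,20],[82,24,43]],"wzr":[{"e":80,"ls":97},{"e":57,"fm":33,"nw":79,"xlc":48},[69,99],{"ptu":46,"vh":63},{"p":61,"ufv":7,"x":55}]}
After op 4 (remove /wzr/0/ls): {"ayg":{"axd":{"bj":14,"da":74,"gxu":49},"h":[98,62,83],"pf":31,"rl":[5,75,99,63,92],"zk":[33,39]},"sq":[[84,56,88,52,7],{"ch":31,"qa":45,"tp":0},{"c":94,"fkg":13,"pok":49,"so":48}],"we":[[72,24],[33,85,64],61,[11,27,97,66,20],[82,24,43]],"wzr":[{"e":80},{"e":57,"fm":33,"nw":79,"xlc":48},[69,99],{"ptu":46,"vh":63},{"p":61,"ufv":7,"x":55}]}
After op 5 (add /we/1 71): {"ayg":{"axd":{"bj":14,"da":74,"gxu":49},"h":[98,62,83],"pf":31,"rl":[5,75,99,63,92],"zk":[33,39]},"sq":[[84,56,88,52,7],{"ch":31,"qa":45,"tp":0},{"c":94,"fkg":13,"pok":49,"so":48}],"we":[[72,24],71,[33,85,64],61,[11,27,97,66,20],[82,24,43]],"wzr":[{"e":80},{"e":57,"fm":33,"nw":79,"xlc":48},[69,99],{"ptu":46,"vh":63},{"p":61,"ufv":7,"x":55}]}
After op 6 (remove /sq/1/tp): {"ayg":{"axd":{"bj":14,"da":74,"gxu":49},"h":[98,62,83],"pf":31,"rl":[5,75,99,63,92],"zk":[33,39]},"sq":[[84,56,88,52,7],{"ch":31,"qa":45},{"c":94,"fkg":13,"pok":49,"so":48}],"we":[[72,24],71,[33,85,64],61,[11,27,97,66,20],[82,24,43]],"wzr":[{"e":80},{"e":57,"fm":33,"nw":79,"xlc":48},[69,99],{"ptu":46,"vh":63},{"p":61,"ufv":7,"x":55}]}
After op 7 (add /wzr/2/2 32): {"ayg":{"axd":{"bj":14,"da":74,"gxu":49},"h":[98,62,83],"pf":31,"rl":[5,75,99,63,92],"zk":[33,39]},"sq":[[84,56,88,52,7],{"ch":31,"qa":45},{"c":94,"fkg":13,"pok":49,"so":48}],"we":[[72,24],71,[33,85,64],61,[11,27,97,66,20],[82,24,43]],"wzr":[{"e":80},{"e":57,"fm":33,"nw":79,"xlc":48},[69,99,32],{"ptu":46,"vh":63},{"p":61,"ufv":7,"x":55}]}
After op 8 (replace /ayg/rl/0 96): {"ayg":{"axd":{"bj":14,"da":74,"gxu":49},"h":[98,62,83],"pf":31,"rl":[96,75,99,63,92],"zk":[33,39]},"sq":[[84,56,88,52,7],{"ch":31,"qa":45},{"c":94,"fkg":13,"pok":49,"so":48}],"we":[[72,24],71,[33,85,64],61,[11,27,97,66,20],[82,24,43]],"wzr":[{"e":80},{"e":57,"fm":33,"nw":79,"xlc":48},[69,99,32],{"ptu":46,"vh":63},{"p":61,"ufv":7,"x":55}]}
After op 9 (add /we/5/1 86): {"ayg":{"axd":{"bj":14,"da":74,"gxu":49},"h":[98,62,83],"pf":31,"rl":[96,75,99,63,92],"zk":[33,39]},"sq":[[84,56,88,52,7],{"ch":31,"qa":45},{"c":94,"fkg":13,"pok":49,"so":48}],"we":[[72,24],71,[33,85,64],61,[11,27,97,66,20],[82,86,24,43]],"wzr":[{"e":80},{"e":57,"fm":33,"nw":79,"xlc":48},[69,99,32],{"ptu":46,"vh":63},{"p":61,"ufv":7,"x":55}]}
After op 10 (add /we/4 27): {"ayg":{"axd":{"bj":14,"da":74,"gxu":49},"h":[98,62,83],"pf":31,"rl":[96,75,99,63,92],"zk":[33,39]},"sq":[[84,56,88,52,7],{"ch":31,"qa":45},{"c":94,"fkg":13,"pok":49,"so":48}],"we":[[72,24],71,[33,85,64],61,27,[11,27,97,66,20],[82,86,24,43]],"wzr":[{"e":80},{"e":57,"fm":33,"nw":79,"xlc":48},[69,99,32],{"ptu":46,"vh":63},{"p":61,"ufv":7,"x":55}]}
After op 11 (add /ayg/fh 41): {"ayg":{"axd":{"bj":14,"da":74,"gxu":49},"fh":41,"h":[98,62,83],"pf":31,"rl":[96,75,99,63,92],"zk":[33,39]},"sq":[[84,56,88,52,7],{"ch":31,"qa":45},{"c":94,"fkg":13,"pok":49,"so":48}],"we":[[72,24],71,[33,85,64],61,27,[11,27,97,66,20],[82,86,24,43]],"wzr":[{"e":80},{"e":57,"fm":33,"nw":79,"xlc":48},[69,99,32],{"ptu":46,"vh":63},{"p":61,"ufv":7,"x":55}]}
After op 12 (add /ayg/rl/5 65): {"ayg":{"axd":{"bj":14,"da":74,"gxu":49},"fh":41,"h":[98,62,83],"pf":31,"rl":[96,75,99,63,92,65],"zk":[33,39]},"sq":[[84,56,88,52,7],{"ch":31,"qa":45},{"c":94,"fkg":13,"pok":49,"so":48}],"we":[[72,24],71,[33,85,64],61,27,[11,27,97,66,20],[82,86,24,43]],"wzr":[{"e":80},{"e":57,"fm":33,"nw":79,"xlc":48},[69,99,32],{"ptu":46,"vh":63},{"p":61,"ufv":7,"x":55}]}
After op 13 (remove /wzr/4/p): {"ayg":{"axd":{"bj":14,"da":74,"gxu":49},"fh":41,"h":[98,62,83],"pf":31,"rl":[96,75,99,63,92,65],"zk":[33,39]},"sq":[[84,56,88,52,7],{"ch":31,"qa":45},{"c":94,"fkg":13,"pok":49,"so":48}],"we":[[72,24],71,[33,85,64],61,27,[11,27,97,66,20],[82,86,24,43]],"wzr":[{"e":80},{"e":57,"fm":33,"nw":79,"xlc":48},[69,99,32],{"ptu":46,"vh":63},{"ufv":7,"x":55}]}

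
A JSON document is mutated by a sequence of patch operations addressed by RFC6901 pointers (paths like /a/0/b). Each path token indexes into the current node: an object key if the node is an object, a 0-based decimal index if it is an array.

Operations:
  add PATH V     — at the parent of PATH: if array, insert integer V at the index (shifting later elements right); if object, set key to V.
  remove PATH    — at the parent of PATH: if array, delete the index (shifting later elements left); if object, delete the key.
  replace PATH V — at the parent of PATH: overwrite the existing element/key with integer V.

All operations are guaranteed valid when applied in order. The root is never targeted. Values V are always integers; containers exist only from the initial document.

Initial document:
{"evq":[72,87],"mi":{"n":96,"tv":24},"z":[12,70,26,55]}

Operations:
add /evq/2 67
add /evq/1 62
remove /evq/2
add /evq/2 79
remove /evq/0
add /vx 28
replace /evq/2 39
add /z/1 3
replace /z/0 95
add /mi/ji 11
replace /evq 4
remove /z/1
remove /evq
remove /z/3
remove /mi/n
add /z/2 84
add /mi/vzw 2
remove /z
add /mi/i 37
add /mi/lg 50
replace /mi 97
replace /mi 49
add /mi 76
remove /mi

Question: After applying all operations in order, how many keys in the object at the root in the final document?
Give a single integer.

Answer: 1

Derivation:
After op 1 (add /evq/2 67): {"evq":[72,87,67],"mi":{"n":96,"tv":24},"z":[12,70,26,55]}
After op 2 (add /evq/1 62): {"evq":[72,62,87,67],"mi":{"n":96,"tv":24},"z":[12,70,26,55]}
After op 3 (remove /evq/2): {"evq":[72,62,67],"mi":{"n":96,"tv":24},"z":[12,70,26,55]}
After op 4 (add /evq/2 79): {"evq":[72,62,79,67],"mi":{"n":96,"tv":24},"z":[12,70,26,55]}
After op 5 (remove /evq/0): {"evq":[62,79,67],"mi":{"n":96,"tv":24},"z":[12,70,26,55]}
After op 6 (add /vx 28): {"evq":[62,79,67],"mi":{"n":96,"tv":24},"vx":28,"z":[12,70,26,55]}
After op 7 (replace /evq/2 39): {"evq":[62,79,39],"mi":{"n":96,"tv":24},"vx":28,"z":[12,70,26,55]}
After op 8 (add /z/1 3): {"evq":[62,79,39],"mi":{"n":96,"tv":24},"vx":28,"z":[12,3,70,26,55]}
After op 9 (replace /z/0 95): {"evq":[62,79,39],"mi":{"n":96,"tv":24},"vx":28,"z":[95,3,70,26,55]}
After op 10 (add /mi/ji 11): {"evq":[62,79,39],"mi":{"ji":11,"n":96,"tv":24},"vx":28,"z":[95,3,70,26,55]}
After op 11 (replace /evq 4): {"evq":4,"mi":{"ji":11,"n":96,"tv":24},"vx":28,"z":[95,3,70,26,55]}
After op 12 (remove /z/1): {"evq":4,"mi":{"ji":11,"n":96,"tv":24},"vx":28,"z":[95,70,26,55]}
After op 13 (remove /evq): {"mi":{"ji":11,"n":96,"tv":24},"vx":28,"z":[95,70,26,55]}
After op 14 (remove /z/3): {"mi":{"ji":11,"n":96,"tv":24},"vx":28,"z":[95,70,26]}
After op 15 (remove /mi/n): {"mi":{"ji":11,"tv":24},"vx":28,"z":[95,70,26]}
After op 16 (add /z/2 84): {"mi":{"ji":11,"tv":24},"vx":28,"z":[95,70,84,26]}
After op 17 (add /mi/vzw 2): {"mi":{"ji":11,"tv":24,"vzw":2},"vx":28,"z":[95,70,84,26]}
After op 18 (remove /z): {"mi":{"ji":11,"tv":24,"vzw":2},"vx":28}
After op 19 (add /mi/i 37): {"mi":{"i":37,"ji":11,"tv":24,"vzw":2},"vx":28}
After op 20 (add /mi/lg 50): {"mi":{"i":37,"ji":11,"lg":50,"tv":24,"vzw":2},"vx":28}
After op 21 (replace /mi 97): {"mi":97,"vx":28}
After op 22 (replace /mi 49): {"mi":49,"vx":28}
After op 23 (add /mi 76): {"mi":76,"vx":28}
After op 24 (remove /mi): {"vx":28}
Size at the root: 1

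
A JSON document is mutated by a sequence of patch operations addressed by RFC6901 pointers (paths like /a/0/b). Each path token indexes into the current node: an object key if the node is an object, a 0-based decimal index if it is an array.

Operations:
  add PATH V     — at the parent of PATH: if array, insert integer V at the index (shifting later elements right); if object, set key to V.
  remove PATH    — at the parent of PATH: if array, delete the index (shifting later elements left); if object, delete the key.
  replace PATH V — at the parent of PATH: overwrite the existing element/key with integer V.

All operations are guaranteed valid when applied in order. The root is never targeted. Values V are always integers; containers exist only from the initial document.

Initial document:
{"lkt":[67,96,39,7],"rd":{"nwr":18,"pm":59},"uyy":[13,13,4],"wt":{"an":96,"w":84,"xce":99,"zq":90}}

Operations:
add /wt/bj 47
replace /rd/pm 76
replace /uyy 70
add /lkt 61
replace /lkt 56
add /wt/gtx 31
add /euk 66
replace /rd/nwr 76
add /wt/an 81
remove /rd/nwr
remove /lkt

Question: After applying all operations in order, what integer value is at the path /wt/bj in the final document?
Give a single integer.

After op 1 (add /wt/bj 47): {"lkt":[67,96,39,7],"rd":{"nwr":18,"pm":59},"uyy":[13,13,4],"wt":{"an":96,"bj":47,"w":84,"xce":99,"zq":90}}
After op 2 (replace /rd/pm 76): {"lkt":[67,96,39,7],"rd":{"nwr":18,"pm":76},"uyy":[13,13,4],"wt":{"an":96,"bj":47,"w":84,"xce":99,"zq":90}}
After op 3 (replace /uyy 70): {"lkt":[67,96,39,7],"rd":{"nwr":18,"pm":76},"uyy":70,"wt":{"an":96,"bj":47,"w":84,"xce":99,"zq":90}}
After op 4 (add /lkt 61): {"lkt":61,"rd":{"nwr":18,"pm":76},"uyy":70,"wt":{"an":96,"bj":47,"w":84,"xce":99,"zq":90}}
After op 5 (replace /lkt 56): {"lkt":56,"rd":{"nwr":18,"pm":76},"uyy":70,"wt":{"an":96,"bj":47,"w":84,"xce":99,"zq":90}}
After op 6 (add /wt/gtx 31): {"lkt":56,"rd":{"nwr":18,"pm":76},"uyy":70,"wt":{"an":96,"bj":47,"gtx":31,"w":84,"xce":99,"zq":90}}
After op 7 (add /euk 66): {"euk":66,"lkt":56,"rd":{"nwr":18,"pm":76},"uyy":70,"wt":{"an":96,"bj":47,"gtx":31,"w":84,"xce":99,"zq":90}}
After op 8 (replace /rd/nwr 76): {"euk":66,"lkt":56,"rd":{"nwr":76,"pm":76},"uyy":70,"wt":{"an":96,"bj":47,"gtx":31,"w":84,"xce":99,"zq":90}}
After op 9 (add /wt/an 81): {"euk":66,"lkt":56,"rd":{"nwr":76,"pm":76},"uyy":70,"wt":{"an":81,"bj":47,"gtx":31,"w":84,"xce":99,"zq":90}}
After op 10 (remove /rd/nwr): {"euk":66,"lkt":56,"rd":{"pm":76},"uyy":70,"wt":{"an":81,"bj":47,"gtx":31,"w":84,"xce":99,"zq":90}}
After op 11 (remove /lkt): {"euk":66,"rd":{"pm":76},"uyy":70,"wt":{"an":81,"bj":47,"gtx":31,"w":84,"xce":99,"zq":90}}
Value at /wt/bj: 47

Answer: 47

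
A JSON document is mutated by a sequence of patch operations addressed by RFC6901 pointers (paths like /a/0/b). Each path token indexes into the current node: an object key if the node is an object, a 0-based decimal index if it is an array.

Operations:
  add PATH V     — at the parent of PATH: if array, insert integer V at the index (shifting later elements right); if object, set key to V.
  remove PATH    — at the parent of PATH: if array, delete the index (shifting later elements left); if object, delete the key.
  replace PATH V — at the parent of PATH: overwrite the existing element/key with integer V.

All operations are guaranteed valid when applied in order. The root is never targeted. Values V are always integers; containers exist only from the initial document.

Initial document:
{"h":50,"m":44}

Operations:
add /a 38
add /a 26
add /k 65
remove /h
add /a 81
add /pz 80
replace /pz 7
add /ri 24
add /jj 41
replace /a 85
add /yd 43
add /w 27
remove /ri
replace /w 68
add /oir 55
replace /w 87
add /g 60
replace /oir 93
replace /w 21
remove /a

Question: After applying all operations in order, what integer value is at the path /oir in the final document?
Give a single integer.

After op 1 (add /a 38): {"a":38,"h":50,"m":44}
After op 2 (add /a 26): {"a":26,"h":50,"m":44}
After op 3 (add /k 65): {"a":26,"h":50,"k":65,"m":44}
After op 4 (remove /h): {"a":26,"k":65,"m":44}
After op 5 (add /a 81): {"a":81,"k":65,"m":44}
After op 6 (add /pz 80): {"a":81,"k":65,"m":44,"pz":80}
After op 7 (replace /pz 7): {"a":81,"k":65,"m":44,"pz":7}
After op 8 (add /ri 24): {"a":81,"k":65,"m":44,"pz":7,"ri":24}
After op 9 (add /jj 41): {"a":81,"jj":41,"k":65,"m":44,"pz":7,"ri":24}
After op 10 (replace /a 85): {"a":85,"jj":41,"k":65,"m":44,"pz":7,"ri":24}
After op 11 (add /yd 43): {"a":85,"jj":41,"k":65,"m":44,"pz":7,"ri":24,"yd":43}
After op 12 (add /w 27): {"a":85,"jj":41,"k":65,"m":44,"pz":7,"ri":24,"w":27,"yd":43}
After op 13 (remove /ri): {"a":85,"jj":41,"k":65,"m":44,"pz":7,"w":27,"yd":43}
After op 14 (replace /w 68): {"a":85,"jj":41,"k":65,"m":44,"pz":7,"w":68,"yd":43}
After op 15 (add /oir 55): {"a":85,"jj":41,"k":65,"m":44,"oir":55,"pz":7,"w":68,"yd":43}
After op 16 (replace /w 87): {"a":85,"jj":41,"k":65,"m":44,"oir":55,"pz":7,"w":87,"yd":43}
After op 17 (add /g 60): {"a":85,"g":60,"jj":41,"k":65,"m":44,"oir":55,"pz":7,"w":87,"yd":43}
After op 18 (replace /oir 93): {"a":85,"g":60,"jj":41,"k":65,"m":44,"oir":93,"pz":7,"w":87,"yd":43}
After op 19 (replace /w 21): {"a":85,"g":60,"jj":41,"k":65,"m":44,"oir":93,"pz":7,"w":21,"yd":43}
After op 20 (remove /a): {"g":60,"jj":41,"k":65,"m":44,"oir":93,"pz":7,"w":21,"yd":43}
Value at /oir: 93

Answer: 93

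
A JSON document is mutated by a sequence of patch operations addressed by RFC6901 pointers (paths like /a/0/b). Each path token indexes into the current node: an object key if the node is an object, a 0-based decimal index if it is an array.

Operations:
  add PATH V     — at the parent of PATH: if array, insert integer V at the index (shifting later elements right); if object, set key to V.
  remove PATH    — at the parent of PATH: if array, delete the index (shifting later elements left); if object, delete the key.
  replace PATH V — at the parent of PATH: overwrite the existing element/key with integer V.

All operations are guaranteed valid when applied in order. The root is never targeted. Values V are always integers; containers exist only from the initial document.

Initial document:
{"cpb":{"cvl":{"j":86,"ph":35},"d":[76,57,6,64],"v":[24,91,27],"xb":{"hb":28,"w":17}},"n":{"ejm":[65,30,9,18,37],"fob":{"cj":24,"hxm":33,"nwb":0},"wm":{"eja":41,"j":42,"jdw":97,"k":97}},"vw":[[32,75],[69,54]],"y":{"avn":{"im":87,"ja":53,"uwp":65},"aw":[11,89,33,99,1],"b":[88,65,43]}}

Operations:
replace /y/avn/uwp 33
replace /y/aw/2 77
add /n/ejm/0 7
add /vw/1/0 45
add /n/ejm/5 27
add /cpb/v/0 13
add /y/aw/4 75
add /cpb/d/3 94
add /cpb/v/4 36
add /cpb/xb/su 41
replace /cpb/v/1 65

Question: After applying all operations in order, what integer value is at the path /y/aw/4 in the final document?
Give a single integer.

Answer: 75

Derivation:
After op 1 (replace /y/avn/uwp 33): {"cpb":{"cvl":{"j":86,"ph":35},"d":[76,57,6,64],"v":[24,91,27],"xb":{"hb":28,"w":17}},"n":{"ejm":[65,30,9,18,37],"fob":{"cj":24,"hxm":33,"nwb":0},"wm":{"eja":41,"j":42,"jdw":97,"k":97}},"vw":[[32,75],[69,54]],"y":{"avn":{"im":87,"ja":53,"uwp":33},"aw":[11,89,33,99,1],"b":[88,65,43]}}
After op 2 (replace /y/aw/2 77): {"cpb":{"cvl":{"j":86,"ph":35},"d":[76,57,6,64],"v":[24,91,27],"xb":{"hb":28,"w":17}},"n":{"ejm":[65,30,9,18,37],"fob":{"cj":24,"hxm":33,"nwb":0},"wm":{"eja":41,"j":42,"jdw":97,"k":97}},"vw":[[32,75],[69,54]],"y":{"avn":{"im":87,"ja":53,"uwp":33},"aw":[11,89,77,99,1],"b":[88,65,43]}}
After op 3 (add /n/ejm/0 7): {"cpb":{"cvl":{"j":86,"ph":35},"d":[76,57,6,64],"v":[24,91,27],"xb":{"hb":28,"w":17}},"n":{"ejm":[7,65,30,9,18,37],"fob":{"cj":24,"hxm":33,"nwb":0},"wm":{"eja":41,"j":42,"jdw":97,"k":97}},"vw":[[32,75],[69,54]],"y":{"avn":{"im":87,"ja":53,"uwp":33},"aw":[11,89,77,99,1],"b":[88,65,43]}}
After op 4 (add /vw/1/0 45): {"cpb":{"cvl":{"j":86,"ph":35},"d":[76,57,6,64],"v":[24,91,27],"xb":{"hb":28,"w":17}},"n":{"ejm":[7,65,30,9,18,37],"fob":{"cj":24,"hxm":33,"nwb":0},"wm":{"eja":41,"j":42,"jdw":97,"k":97}},"vw":[[32,75],[45,69,54]],"y":{"avn":{"im":87,"ja":53,"uwp":33},"aw":[11,89,77,99,1],"b":[88,65,43]}}
After op 5 (add /n/ejm/5 27): {"cpb":{"cvl":{"j":86,"ph":35},"d":[76,57,6,64],"v":[24,91,27],"xb":{"hb":28,"w":17}},"n":{"ejm":[7,65,30,9,18,27,37],"fob":{"cj":24,"hxm":33,"nwb":0},"wm":{"eja":41,"j":42,"jdw":97,"k":97}},"vw":[[32,75],[45,69,54]],"y":{"avn":{"im":87,"ja":53,"uwp":33},"aw":[11,89,77,99,1],"b":[88,65,43]}}
After op 6 (add /cpb/v/0 13): {"cpb":{"cvl":{"j":86,"ph":35},"d":[76,57,6,64],"v":[13,24,91,27],"xb":{"hb":28,"w":17}},"n":{"ejm":[7,65,30,9,18,27,37],"fob":{"cj":24,"hxm":33,"nwb":0},"wm":{"eja":41,"j":42,"jdw":97,"k":97}},"vw":[[32,75],[45,69,54]],"y":{"avn":{"im":87,"ja":53,"uwp":33},"aw":[11,89,77,99,1],"b":[88,65,43]}}
After op 7 (add /y/aw/4 75): {"cpb":{"cvl":{"j":86,"ph":35},"d":[76,57,6,64],"v":[13,24,91,27],"xb":{"hb":28,"w":17}},"n":{"ejm":[7,65,30,9,18,27,37],"fob":{"cj":24,"hxm":33,"nwb":0},"wm":{"eja":41,"j":42,"jdw":97,"k":97}},"vw":[[32,75],[45,69,54]],"y":{"avn":{"im":87,"ja":53,"uwp":33},"aw":[11,89,77,99,75,1],"b":[88,65,43]}}
After op 8 (add /cpb/d/3 94): {"cpb":{"cvl":{"j":86,"ph":35},"d":[76,57,6,94,64],"v":[13,24,91,27],"xb":{"hb":28,"w":17}},"n":{"ejm":[7,65,30,9,18,27,37],"fob":{"cj":24,"hxm":33,"nwb":0},"wm":{"eja":41,"j":42,"jdw":97,"k":97}},"vw":[[32,75],[45,69,54]],"y":{"avn":{"im":87,"ja":53,"uwp":33},"aw":[11,89,77,99,75,1],"b":[88,65,43]}}
After op 9 (add /cpb/v/4 36): {"cpb":{"cvl":{"j":86,"ph":35},"d":[76,57,6,94,64],"v":[13,24,91,27,36],"xb":{"hb":28,"w":17}},"n":{"ejm":[7,65,30,9,18,27,37],"fob":{"cj":24,"hxm":33,"nwb":0},"wm":{"eja":41,"j":42,"jdw":97,"k":97}},"vw":[[32,75],[45,69,54]],"y":{"avn":{"im":87,"ja":53,"uwp":33},"aw":[11,89,77,99,75,1],"b":[88,65,43]}}
After op 10 (add /cpb/xb/su 41): {"cpb":{"cvl":{"j":86,"ph":35},"d":[76,57,6,94,64],"v":[13,24,91,27,36],"xb":{"hb":28,"su":41,"w":17}},"n":{"ejm":[7,65,30,9,18,27,37],"fob":{"cj":24,"hxm":33,"nwb":0},"wm":{"eja":41,"j":42,"jdw":97,"k":97}},"vw":[[32,75],[45,69,54]],"y":{"avn":{"im":87,"ja":53,"uwp":33},"aw":[11,89,77,99,75,1],"b":[88,65,43]}}
After op 11 (replace /cpb/v/1 65): {"cpb":{"cvl":{"j":86,"ph":35},"d":[76,57,6,94,64],"v":[13,65,91,27,36],"xb":{"hb":28,"su":41,"w":17}},"n":{"ejm":[7,65,30,9,18,27,37],"fob":{"cj":24,"hxm":33,"nwb":0},"wm":{"eja":41,"j":42,"jdw":97,"k":97}},"vw":[[32,75],[45,69,54]],"y":{"avn":{"im":87,"ja":53,"uwp":33},"aw":[11,89,77,99,75,1],"b":[88,65,43]}}
Value at /y/aw/4: 75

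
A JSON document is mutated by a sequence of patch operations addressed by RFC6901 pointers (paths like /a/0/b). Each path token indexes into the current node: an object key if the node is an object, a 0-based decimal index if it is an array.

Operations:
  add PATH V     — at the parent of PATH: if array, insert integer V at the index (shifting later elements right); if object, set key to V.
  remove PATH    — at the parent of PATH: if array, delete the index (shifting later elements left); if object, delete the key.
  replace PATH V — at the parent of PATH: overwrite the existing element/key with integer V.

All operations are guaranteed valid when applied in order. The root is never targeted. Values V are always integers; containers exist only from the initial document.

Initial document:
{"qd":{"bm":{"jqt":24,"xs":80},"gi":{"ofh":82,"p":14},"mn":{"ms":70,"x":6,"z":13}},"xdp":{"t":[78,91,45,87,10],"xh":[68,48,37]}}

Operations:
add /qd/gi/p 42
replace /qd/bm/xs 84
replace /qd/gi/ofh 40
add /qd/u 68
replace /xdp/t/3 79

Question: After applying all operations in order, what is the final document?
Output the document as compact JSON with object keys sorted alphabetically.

Answer: {"qd":{"bm":{"jqt":24,"xs":84},"gi":{"ofh":40,"p":42},"mn":{"ms":70,"x":6,"z":13},"u":68},"xdp":{"t":[78,91,45,79,10],"xh":[68,48,37]}}

Derivation:
After op 1 (add /qd/gi/p 42): {"qd":{"bm":{"jqt":24,"xs":80},"gi":{"ofh":82,"p":42},"mn":{"ms":70,"x":6,"z":13}},"xdp":{"t":[78,91,45,87,10],"xh":[68,48,37]}}
After op 2 (replace /qd/bm/xs 84): {"qd":{"bm":{"jqt":24,"xs":84},"gi":{"ofh":82,"p":42},"mn":{"ms":70,"x":6,"z":13}},"xdp":{"t":[78,91,45,87,10],"xh":[68,48,37]}}
After op 3 (replace /qd/gi/ofh 40): {"qd":{"bm":{"jqt":24,"xs":84},"gi":{"ofh":40,"p":42},"mn":{"ms":70,"x":6,"z":13}},"xdp":{"t":[78,91,45,87,10],"xh":[68,48,37]}}
After op 4 (add /qd/u 68): {"qd":{"bm":{"jqt":24,"xs":84},"gi":{"ofh":40,"p":42},"mn":{"ms":70,"x":6,"z":13},"u":68},"xdp":{"t":[78,91,45,87,10],"xh":[68,48,37]}}
After op 5 (replace /xdp/t/3 79): {"qd":{"bm":{"jqt":24,"xs":84},"gi":{"ofh":40,"p":42},"mn":{"ms":70,"x":6,"z":13},"u":68},"xdp":{"t":[78,91,45,79,10],"xh":[68,48,37]}}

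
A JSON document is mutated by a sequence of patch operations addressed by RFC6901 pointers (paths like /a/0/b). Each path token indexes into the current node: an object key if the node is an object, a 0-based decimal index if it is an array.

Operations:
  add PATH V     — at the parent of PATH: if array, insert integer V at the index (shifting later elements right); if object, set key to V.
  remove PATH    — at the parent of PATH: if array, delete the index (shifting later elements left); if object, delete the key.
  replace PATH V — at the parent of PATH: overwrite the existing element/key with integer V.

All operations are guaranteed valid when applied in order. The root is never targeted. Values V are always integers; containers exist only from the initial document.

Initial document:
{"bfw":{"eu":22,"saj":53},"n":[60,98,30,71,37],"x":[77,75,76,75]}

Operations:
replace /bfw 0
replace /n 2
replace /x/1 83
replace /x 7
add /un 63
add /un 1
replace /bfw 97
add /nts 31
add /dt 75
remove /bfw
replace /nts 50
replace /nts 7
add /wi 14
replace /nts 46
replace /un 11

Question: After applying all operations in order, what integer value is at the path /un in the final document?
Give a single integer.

Answer: 11

Derivation:
After op 1 (replace /bfw 0): {"bfw":0,"n":[60,98,30,71,37],"x":[77,75,76,75]}
After op 2 (replace /n 2): {"bfw":0,"n":2,"x":[77,75,76,75]}
After op 3 (replace /x/1 83): {"bfw":0,"n":2,"x":[77,83,76,75]}
After op 4 (replace /x 7): {"bfw":0,"n":2,"x":7}
After op 5 (add /un 63): {"bfw":0,"n":2,"un":63,"x":7}
After op 6 (add /un 1): {"bfw":0,"n":2,"un":1,"x":7}
After op 7 (replace /bfw 97): {"bfw":97,"n":2,"un":1,"x":7}
After op 8 (add /nts 31): {"bfw":97,"n":2,"nts":31,"un":1,"x":7}
After op 9 (add /dt 75): {"bfw":97,"dt":75,"n":2,"nts":31,"un":1,"x":7}
After op 10 (remove /bfw): {"dt":75,"n":2,"nts":31,"un":1,"x":7}
After op 11 (replace /nts 50): {"dt":75,"n":2,"nts":50,"un":1,"x":7}
After op 12 (replace /nts 7): {"dt":75,"n":2,"nts":7,"un":1,"x":7}
After op 13 (add /wi 14): {"dt":75,"n":2,"nts":7,"un":1,"wi":14,"x":7}
After op 14 (replace /nts 46): {"dt":75,"n":2,"nts":46,"un":1,"wi":14,"x":7}
After op 15 (replace /un 11): {"dt":75,"n":2,"nts":46,"un":11,"wi":14,"x":7}
Value at /un: 11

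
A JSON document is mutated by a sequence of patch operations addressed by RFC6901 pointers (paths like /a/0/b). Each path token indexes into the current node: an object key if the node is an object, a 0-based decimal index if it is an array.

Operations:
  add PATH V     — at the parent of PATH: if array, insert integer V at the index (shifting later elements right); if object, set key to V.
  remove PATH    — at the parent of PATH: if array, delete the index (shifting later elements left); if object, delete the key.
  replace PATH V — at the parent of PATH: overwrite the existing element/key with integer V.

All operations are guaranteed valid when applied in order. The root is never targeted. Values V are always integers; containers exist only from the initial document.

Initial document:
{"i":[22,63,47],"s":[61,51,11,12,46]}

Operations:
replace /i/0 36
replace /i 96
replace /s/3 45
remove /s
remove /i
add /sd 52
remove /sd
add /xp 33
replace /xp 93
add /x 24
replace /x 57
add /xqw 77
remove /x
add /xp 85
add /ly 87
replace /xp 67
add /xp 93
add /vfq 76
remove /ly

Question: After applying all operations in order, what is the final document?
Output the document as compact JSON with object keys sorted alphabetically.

After op 1 (replace /i/0 36): {"i":[36,63,47],"s":[61,51,11,12,46]}
After op 2 (replace /i 96): {"i":96,"s":[61,51,11,12,46]}
After op 3 (replace /s/3 45): {"i":96,"s":[61,51,11,45,46]}
After op 4 (remove /s): {"i":96}
After op 5 (remove /i): {}
After op 6 (add /sd 52): {"sd":52}
After op 7 (remove /sd): {}
After op 8 (add /xp 33): {"xp":33}
After op 9 (replace /xp 93): {"xp":93}
After op 10 (add /x 24): {"x":24,"xp":93}
After op 11 (replace /x 57): {"x":57,"xp":93}
After op 12 (add /xqw 77): {"x":57,"xp":93,"xqw":77}
After op 13 (remove /x): {"xp":93,"xqw":77}
After op 14 (add /xp 85): {"xp":85,"xqw":77}
After op 15 (add /ly 87): {"ly":87,"xp":85,"xqw":77}
After op 16 (replace /xp 67): {"ly":87,"xp":67,"xqw":77}
After op 17 (add /xp 93): {"ly":87,"xp":93,"xqw":77}
After op 18 (add /vfq 76): {"ly":87,"vfq":76,"xp":93,"xqw":77}
After op 19 (remove /ly): {"vfq":76,"xp":93,"xqw":77}

Answer: {"vfq":76,"xp":93,"xqw":77}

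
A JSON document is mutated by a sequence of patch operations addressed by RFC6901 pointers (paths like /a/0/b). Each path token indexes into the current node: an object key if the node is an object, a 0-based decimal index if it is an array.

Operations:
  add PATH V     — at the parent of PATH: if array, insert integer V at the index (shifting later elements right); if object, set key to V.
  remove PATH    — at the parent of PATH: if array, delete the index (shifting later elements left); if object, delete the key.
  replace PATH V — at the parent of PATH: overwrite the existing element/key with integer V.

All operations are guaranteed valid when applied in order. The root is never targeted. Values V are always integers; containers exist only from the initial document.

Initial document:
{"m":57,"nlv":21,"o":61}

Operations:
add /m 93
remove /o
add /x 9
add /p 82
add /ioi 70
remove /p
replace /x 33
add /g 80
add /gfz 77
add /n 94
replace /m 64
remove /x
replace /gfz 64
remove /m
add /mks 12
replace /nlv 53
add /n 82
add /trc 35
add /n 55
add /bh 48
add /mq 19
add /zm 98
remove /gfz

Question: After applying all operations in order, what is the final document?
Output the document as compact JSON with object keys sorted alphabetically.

After op 1 (add /m 93): {"m":93,"nlv":21,"o":61}
After op 2 (remove /o): {"m":93,"nlv":21}
After op 3 (add /x 9): {"m":93,"nlv":21,"x":9}
After op 4 (add /p 82): {"m":93,"nlv":21,"p":82,"x":9}
After op 5 (add /ioi 70): {"ioi":70,"m":93,"nlv":21,"p":82,"x":9}
After op 6 (remove /p): {"ioi":70,"m":93,"nlv":21,"x":9}
After op 7 (replace /x 33): {"ioi":70,"m":93,"nlv":21,"x":33}
After op 8 (add /g 80): {"g":80,"ioi":70,"m":93,"nlv":21,"x":33}
After op 9 (add /gfz 77): {"g":80,"gfz":77,"ioi":70,"m":93,"nlv":21,"x":33}
After op 10 (add /n 94): {"g":80,"gfz":77,"ioi":70,"m":93,"n":94,"nlv":21,"x":33}
After op 11 (replace /m 64): {"g":80,"gfz":77,"ioi":70,"m":64,"n":94,"nlv":21,"x":33}
After op 12 (remove /x): {"g":80,"gfz":77,"ioi":70,"m":64,"n":94,"nlv":21}
After op 13 (replace /gfz 64): {"g":80,"gfz":64,"ioi":70,"m":64,"n":94,"nlv":21}
After op 14 (remove /m): {"g":80,"gfz":64,"ioi":70,"n":94,"nlv":21}
After op 15 (add /mks 12): {"g":80,"gfz":64,"ioi":70,"mks":12,"n":94,"nlv":21}
After op 16 (replace /nlv 53): {"g":80,"gfz":64,"ioi":70,"mks":12,"n":94,"nlv":53}
After op 17 (add /n 82): {"g":80,"gfz":64,"ioi":70,"mks":12,"n":82,"nlv":53}
After op 18 (add /trc 35): {"g":80,"gfz":64,"ioi":70,"mks":12,"n":82,"nlv":53,"trc":35}
After op 19 (add /n 55): {"g":80,"gfz":64,"ioi":70,"mks":12,"n":55,"nlv":53,"trc":35}
After op 20 (add /bh 48): {"bh":48,"g":80,"gfz":64,"ioi":70,"mks":12,"n":55,"nlv":53,"trc":35}
After op 21 (add /mq 19): {"bh":48,"g":80,"gfz":64,"ioi":70,"mks":12,"mq":19,"n":55,"nlv":53,"trc":35}
After op 22 (add /zm 98): {"bh":48,"g":80,"gfz":64,"ioi":70,"mks":12,"mq":19,"n":55,"nlv":53,"trc":35,"zm":98}
After op 23 (remove /gfz): {"bh":48,"g":80,"ioi":70,"mks":12,"mq":19,"n":55,"nlv":53,"trc":35,"zm":98}

Answer: {"bh":48,"g":80,"ioi":70,"mks":12,"mq":19,"n":55,"nlv":53,"trc":35,"zm":98}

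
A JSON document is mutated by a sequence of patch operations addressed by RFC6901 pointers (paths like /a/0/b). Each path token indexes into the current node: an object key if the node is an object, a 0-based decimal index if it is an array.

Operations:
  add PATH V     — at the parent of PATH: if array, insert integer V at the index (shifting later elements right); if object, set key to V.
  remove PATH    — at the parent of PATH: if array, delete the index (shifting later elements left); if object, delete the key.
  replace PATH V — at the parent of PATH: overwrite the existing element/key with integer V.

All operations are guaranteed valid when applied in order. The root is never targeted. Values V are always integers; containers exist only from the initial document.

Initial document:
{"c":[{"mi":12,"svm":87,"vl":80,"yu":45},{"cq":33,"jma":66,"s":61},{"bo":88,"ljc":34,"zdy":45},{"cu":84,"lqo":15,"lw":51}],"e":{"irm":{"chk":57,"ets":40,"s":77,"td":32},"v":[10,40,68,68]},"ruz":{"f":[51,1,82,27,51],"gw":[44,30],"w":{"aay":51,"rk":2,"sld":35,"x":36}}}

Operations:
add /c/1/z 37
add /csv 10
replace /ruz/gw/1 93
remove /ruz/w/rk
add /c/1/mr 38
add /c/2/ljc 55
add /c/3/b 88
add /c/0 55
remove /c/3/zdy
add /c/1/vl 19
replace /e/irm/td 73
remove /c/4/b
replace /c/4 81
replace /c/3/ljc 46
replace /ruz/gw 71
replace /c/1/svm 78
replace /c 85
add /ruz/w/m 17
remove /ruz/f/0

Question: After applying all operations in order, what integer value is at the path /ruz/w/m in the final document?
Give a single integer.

After op 1 (add /c/1/z 37): {"c":[{"mi":12,"svm":87,"vl":80,"yu":45},{"cq":33,"jma":66,"s":61,"z":37},{"bo":88,"ljc":34,"zdy":45},{"cu":84,"lqo":15,"lw":51}],"e":{"irm":{"chk":57,"ets":40,"s":77,"td":32},"v":[10,40,68,68]},"ruz":{"f":[51,1,82,27,51],"gw":[44,30],"w":{"aay":51,"rk":2,"sld":35,"x":36}}}
After op 2 (add /csv 10): {"c":[{"mi":12,"svm":87,"vl":80,"yu":45},{"cq":33,"jma":66,"s":61,"z":37},{"bo":88,"ljc":34,"zdy":45},{"cu":84,"lqo":15,"lw":51}],"csv":10,"e":{"irm":{"chk":57,"ets":40,"s":77,"td":32},"v":[10,40,68,68]},"ruz":{"f":[51,1,82,27,51],"gw":[44,30],"w":{"aay":51,"rk":2,"sld":35,"x":36}}}
After op 3 (replace /ruz/gw/1 93): {"c":[{"mi":12,"svm":87,"vl":80,"yu":45},{"cq":33,"jma":66,"s":61,"z":37},{"bo":88,"ljc":34,"zdy":45},{"cu":84,"lqo":15,"lw":51}],"csv":10,"e":{"irm":{"chk":57,"ets":40,"s":77,"td":32},"v":[10,40,68,68]},"ruz":{"f":[51,1,82,27,51],"gw":[44,93],"w":{"aay":51,"rk":2,"sld":35,"x":36}}}
After op 4 (remove /ruz/w/rk): {"c":[{"mi":12,"svm":87,"vl":80,"yu":45},{"cq":33,"jma":66,"s":61,"z":37},{"bo":88,"ljc":34,"zdy":45},{"cu":84,"lqo":15,"lw":51}],"csv":10,"e":{"irm":{"chk":57,"ets":40,"s":77,"td":32},"v":[10,40,68,68]},"ruz":{"f":[51,1,82,27,51],"gw":[44,93],"w":{"aay":51,"sld":35,"x":36}}}
After op 5 (add /c/1/mr 38): {"c":[{"mi":12,"svm":87,"vl":80,"yu":45},{"cq":33,"jma":66,"mr":38,"s":61,"z":37},{"bo":88,"ljc":34,"zdy":45},{"cu":84,"lqo":15,"lw":51}],"csv":10,"e":{"irm":{"chk":57,"ets":40,"s":77,"td":32},"v":[10,40,68,68]},"ruz":{"f":[51,1,82,27,51],"gw":[44,93],"w":{"aay":51,"sld":35,"x":36}}}
After op 6 (add /c/2/ljc 55): {"c":[{"mi":12,"svm":87,"vl":80,"yu":45},{"cq":33,"jma":66,"mr":38,"s":61,"z":37},{"bo":88,"ljc":55,"zdy":45},{"cu":84,"lqo":15,"lw":51}],"csv":10,"e":{"irm":{"chk":57,"ets":40,"s":77,"td":32},"v":[10,40,68,68]},"ruz":{"f":[51,1,82,27,51],"gw":[44,93],"w":{"aay":51,"sld":35,"x":36}}}
After op 7 (add /c/3/b 88): {"c":[{"mi":12,"svm":87,"vl":80,"yu":45},{"cq":33,"jma":66,"mr":38,"s":61,"z":37},{"bo":88,"ljc":55,"zdy":45},{"b":88,"cu":84,"lqo":15,"lw":51}],"csv":10,"e":{"irm":{"chk":57,"ets":40,"s":77,"td":32},"v":[10,40,68,68]},"ruz":{"f":[51,1,82,27,51],"gw":[44,93],"w":{"aay":51,"sld":35,"x":36}}}
After op 8 (add /c/0 55): {"c":[55,{"mi":12,"svm":87,"vl":80,"yu":45},{"cq":33,"jma":66,"mr":38,"s":61,"z":37},{"bo":88,"ljc":55,"zdy":45},{"b":88,"cu":84,"lqo":15,"lw":51}],"csv":10,"e":{"irm":{"chk":57,"ets":40,"s":77,"td":32},"v":[10,40,68,68]},"ruz":{"f":[51,1,82,27,51],"gw":[44,93],"w":{"aay":51,"sld":35,"x":36}}}
After op 9 (remove /c/3/zdy): {"c":[55,{"mi":12,"svm":87,"vl":80,"yu":45},{"cq":33,"jma":66,"mr":38,"s":61,"z":37},{"bo":88,"ljc":55},{"b":88,"cu":84,"lqo":15,"lw":51}],"csv":10,"e":{"irm":{"chk":57,"ets":40,"s":77,"td":32},"v":[10,40,68,68]},"ruz":{"f":[51,1,82,27,51],"gw":[44,93],"w":{"aay":51,"sld":35,"x":36}}}
After op 10 (add /c/1/vl 19): {"c":[55,{"mi":12,"svm":87,"vl":19,"yu":45},{"cq":33,"jma":66,"mr":38,"s":61,"z":37},{"bo":88,"ljc":55},{"b":88,"cu":84,"lqo":15,"lw":51}],"csv":10,"e":{"irm":{"chk":57,"ets":40,"s":77,"td":32},"v":[10,40,68,68]},"ruz":{"f":[51,1,82,27,51],"gw":[44,93],"w":{"aay":51,"sld":35,"x":36}}}
After op 11 (replace /e/irm/td 73): {"c":[55,{"mi":12,"svm":87,"vl":19,"yu":45},{"cq":33,"jma":66,"mr":38,"s":61,"z":37},{"bo":88,"ljc":55},{"b":88,"cu":84,"lqo":15,"lw":51}],"csv":10,"e":{"irm":{"chk":57,"ets":40,"s":77,"td":73},"v":[10,40,68,68]},"ruz":{"f":[51,1,82,27,51],"gw":[44,93],"w":{"aay":51,"sld":35,"x":36}}}
After op 12 (remove /c/4/b): {"c":[55,{"mi":12,"svm":87,"vl":19,"yu":45},{"cq":33,"jma":66,"mr":38,"s":61,"z":37},{"bo":88,"ljc":55},{"cu":84,"lqo":15,"lw":51}],"csv":10,"e":{"irm":{"chk":57,"ets":40,"s":77,"td":73},"v":[10,40,68,68]},"ruz":{"f":[51,1,82,27,51],"gw":[44,93],"w":{"aay":51,"sld":35,"x":36}}}
After op 13 (replace /c/4 81): {"c":[55,{"mi":12,"svm":87,"vl":19,"yu":45},{"cq":33,"jma":66,"mr":38,"s":61,"z":37},{"bo":88,"ljc":55},81],"csv":10,"e":{"irm":{"chk":57,"ets":40,"s":77,"td":73},"v":[10,40,68,68]},"ruz":{"f":[51,1,82,27,51],"gw":[44,93],"w":{"aay":51,"sld":35,"x":36}}}
After op 14 (replace /c/3/ljc 46): {"c":[55,{"mi":12,"svm":87,"vl":19,"yu":45},{"cq":33,"jma":66,"mr":38,"s":61,"z":37},{"bo":88,"ljc":46},81],"csv":10,"e":{"irm":{"chk":57,"ets":40,"s":77,"td":73},"v":[10,40,68,68]},"ruz":{"f":[51,1,82,27,51],"gw":[44,93],"w":{"aay":51,"sld":35,"x":36}}}
After op 15 (replace /ruz/gw 71): {"c":[55,{"mi":12,"svm":87,"vl":19,"yu":45},{"cq":33,"jma":66,"mr":38,"s":61,"z":37},{"bo":88,"ljc":46},81],"csv":10,"e":{"irm":{"chk":57,"ets":40,"s":77,"td":73},"v":[10,40,68,68]},"ruz":{"f":[51,1,82,27,51],"gw":71,"w":{"aay":51,"sld":35,"x":36}}}
After op 16 (replace /c/1/svm 78): {"c":[55,{"mi":12,"svm":78,"vl":19,"yu":45},{"cq":33,"jma":66,"mr":38,"s":61,"z":37},{"bo":88,"ljc":46},81],"csv":10,"e":{"irm":{"chk":57,"ets":40,"s":77,"td":73},"v":[10,40,68,68]},"ruz":{"f":[51,1,82,27,51],"gw":71,"w":{"aay":51,"sld":35,"x":36}}}
After op 17 (replace /c 85): {"c":85,"csv":10,"e":{"irm":{"chk":57,"ets":40,"s":77,"td":73},"v":[10,40,68,68]},"ruz":{"f":[51,1,82,27,51],"gw":71,"w":{"aay":51,"sld":35,"x":36}}}
After op 18 (add /ruz/w/m 17): {"c":85,"csv":10,"e":{"irm":{"chk":57,"ets":40,"s":77,"td":73},"v":[10,40,68,68]},"ruz":{"f":[51,1,82,27,51],"gw":71,"w":{"aay":51,"m":17,"sld":35,"x":36}}}
After op 19 (remove /ruz/f/0): {"c":85,"csv":10,"e":{"irm":{"chk":57,"ets":40,"s":77,"td":73},"v":[10,40,68,68]},"ruz":{"f":[1,82,27,51],"gw":71,"w":{"aay":51,"m":17,"sld":35,"x":36}}}
Value at /ruz/w/m: 17

Answer: 17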